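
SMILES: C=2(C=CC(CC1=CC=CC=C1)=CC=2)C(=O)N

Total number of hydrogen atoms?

13

Hydrogens are implicit in SMILES; fill each atom to its normal valence:
  9 × C (aromatic): 1 H each → 9
  3 × C (aromatic): no H
  1 × C: 2 H
  1 × C: no H
  1 × N: 2 H
  1 × O: no H
  Total hydrogens = 13.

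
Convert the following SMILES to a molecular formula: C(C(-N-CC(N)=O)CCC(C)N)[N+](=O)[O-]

Heavy atoms from the SMILES: 8 C, 4 N, 3 O.
Implicit hydrogens by atom environment:
  4 × C: 2 H each → 8
  2 × C: 1 H each → 2
  2 × N: 2 H each → 4
  2 × O: no H
  1 × C: 3 H
  1 × C: no H
  1 × N: 1 H
  1 × N (charge +1): no H
  1 × O (charge -1): no H
  Total hydrogens = 18.
Molecular formula: C8H18N4O3

C8H18N4O3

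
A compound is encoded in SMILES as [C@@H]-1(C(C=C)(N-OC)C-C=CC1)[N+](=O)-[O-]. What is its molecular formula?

C9H14N2O3

Heavy atoms from the SMILES: 9 C, 2 N, 3 O.
Implicit hydrogens by atom environment:
  4 × C: 1 H each → 4
  3 × C: 2 H each → 6
  2 × O: no H
  1 × C: 3 H
  1 × C: no H
  1 × N: 1 H
  1 × N (charge +1): no H
  1 × O (charge -1): no H
  Total hydrogens = 14.
Molecular formula: C9H14N2O3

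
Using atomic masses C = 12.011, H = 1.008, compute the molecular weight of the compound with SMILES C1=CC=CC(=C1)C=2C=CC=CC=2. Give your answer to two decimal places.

Molecular formula: C12H10.
M = 12×12.011 + 10×1.008 = 154.21 g/mol.

154.21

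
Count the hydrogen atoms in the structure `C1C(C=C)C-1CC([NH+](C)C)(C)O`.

Hydrogens are implicit in SMILES; fill each atom to its normal valence:
  3 × C: 3 H each → 9
  3 × C: 2 H each → 6
  3 × C: 1 H each → 3
  1 × C: no H
  1 × N (charge +1): 1 H
  1 × O: 1 H
  Total hydrogens = 20.

20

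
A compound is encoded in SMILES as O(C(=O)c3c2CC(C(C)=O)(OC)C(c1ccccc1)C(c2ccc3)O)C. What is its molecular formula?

Heavy atoms from the SMILES: 21 C, 5 O.
Implicit hydrogens by atom environment:
  8 × C (aromatic): 1 H each → 8
  4 × C (aromatic): no H
  4 × O: no H
  3 × C: 3 H each → 9
  3 × C: no H
  2 × C: 1 H each → 2
  1 × C: 2 H
  1 × O: 1 H
  Total hydrogens = 22.
Molecular formula: C21H22O5

C21H22O5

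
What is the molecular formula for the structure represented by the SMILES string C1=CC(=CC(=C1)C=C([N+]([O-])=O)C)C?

Heavy atoms from the SMILES: 10 C, 1 N, 2 O.
Implicit hydrogens by atom environment:
  4 × C (aromatic): 1 H each → 4
  2 × C: 3 H each → 6
  2 × C (aromatic): no H
  1 × C: 1 H
  1 × C: no H
  1 × N (charge +1): no H
  1 × O: no H
  1 × O (charge -1): no H
  Total hydrogens = 11.
Molecular formula: C10H11NO2

C10H11NO2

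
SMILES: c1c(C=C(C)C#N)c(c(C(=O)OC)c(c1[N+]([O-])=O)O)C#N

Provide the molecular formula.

Heavy atoms from the SMILES: 13 C, 3 N, 5 O.
Implicit hydrogens by atom environment:
  5 × C (aromatic): no H
  4 × C: no H
  3 × O: no H
  2 × C: 3 H each → 6
  2 × N: no H
  1 × C (aromatic): 1 H
  1 × C: 1 H
  1 × N (charge +1): no H
  1 × O: 1 H
  1 × O (charge -1): no H
  Total hydrogens = 9.
Molecular formula: C13H9N3O5

C13H9N3O5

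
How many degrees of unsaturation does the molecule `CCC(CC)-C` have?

Molecular formula from the SMILES: C6H14.
DoU = (2C + 2 + N − H − X)/2 = (2·6 + 2 + 0 − 14 − 0)/2 = 0/2 = 0.
(Structurally: 0 ring(s) + 0 π bond(s) = 0.)

0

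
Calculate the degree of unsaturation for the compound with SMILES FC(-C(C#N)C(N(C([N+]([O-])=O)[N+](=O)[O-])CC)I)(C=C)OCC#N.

Molecular formula from the SMILES: C11H13FIN5O5.
DoU = (2C + 2 + N − H − X)/2 = (2·11 + 2 + 5 − 13 − 2)/2 = 14/2 = 7.
(Structurally: 0 ring(s) + 7 π bond(s) = 7.)

7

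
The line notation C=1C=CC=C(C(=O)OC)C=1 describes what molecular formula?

Heavy atoms from the SMILES: 8 C, 2 O.
Implicit hydrogens by atom environment:
  5 × C (aromatic): 1 H each → 5
  2 × O: no H
  1 × C: 3 H
  1 × C (aromatic): no H
  1 × C: no H
  Total hydrogens = 8.
Molecular formula: C8H8O2

C8H8O2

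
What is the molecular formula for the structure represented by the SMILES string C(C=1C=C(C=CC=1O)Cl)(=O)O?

Heavy atoms from the SMILES: 7 C, 1 Cl, 3 O.
Implicit hydrogens by atom environment:
  3 × C (aromatic): 1 H each → 3
  3 × C (aromatic): no H
  2 × O: 1 H each → 2
  1 × C: no H
  1 × Cl: no H
  1 × O: no H
  Total hydrogens = 5.
Molecular formula: C7H5ClO3

C7H5ClO3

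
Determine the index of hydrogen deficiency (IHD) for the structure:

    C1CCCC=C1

2

Molecular formula from the SMILES: C6H10.
DoU = (2C + 2 + N − H − X)/2 = (2·6 + 2 + 0 − 10 − 0)/2 = 4/2 = 2.
(Structurally: 1 ring(s) + 1 π bond(s) = 2.)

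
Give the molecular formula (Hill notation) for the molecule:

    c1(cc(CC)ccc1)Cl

Heavy atoms from the SMILES: 8 C, 1 Cl.
Implicit hydrogens by atom environment:
  4 × C (aromatic): 1 H each → 4
  2 × C (aromatic): no H
  1 × C: 3 H
  1 × C: 2 H
  1 × Cl: no H
  Total hydrogens = 9.
Molecular formula: C8H9Cl

C8H9Cl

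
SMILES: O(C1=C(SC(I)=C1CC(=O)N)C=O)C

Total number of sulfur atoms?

The symbol for sulfur appears 1 time in the SMILES.

1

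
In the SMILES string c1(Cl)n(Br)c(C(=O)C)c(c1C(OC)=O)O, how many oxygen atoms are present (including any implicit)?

4

The symbol for oxygen appears 4 times in the SMILES.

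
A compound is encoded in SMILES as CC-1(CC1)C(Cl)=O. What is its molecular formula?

C5H7ClO

Heavy atoms from the SMILES: 5 C, 1 Cl, 1 O.
Implicit hydrogens by atom environment:
  2 × C: 2 H each → 4
  2 × C: no H
  1 × C: 3 H
  1 × Cl: no H
  1 × O: no H
  Total hydrogens = 7.
Molecular formula: C5H7ClO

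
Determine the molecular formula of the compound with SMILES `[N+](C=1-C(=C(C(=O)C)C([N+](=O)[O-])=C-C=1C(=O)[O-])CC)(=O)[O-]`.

Heavy atoms from the SMILES: 11 C, 2 N, 7 O.
Implicit hydrogens by atom environment:
  5 × C (aromatic): no H
  4 × O: no H
  3 × O (charge -1): no H
  2 × C: 3 H each → 6
  2 × C: no H
  2 × N (charge +1): no H
  1 × C: 2 H
  1 × C (aromatic): 1 H
  Total hydrogens = 9.
Net charge -1.
Molecular formula: C11H9N2O7-

C11H9N2O7-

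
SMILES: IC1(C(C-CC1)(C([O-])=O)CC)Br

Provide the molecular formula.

C8H11BrIO2-

Heavy atoms from the SMILES: 1 Br, 8 C, 1 I, 2 O.
Implicit hydrogens by atom environment:
  4 × C: 2 H each → 8
  3 × C: no H
  1 × Br: no H
  1 × C: 3 H
  1 × I: no H
  1 × O: no H
  1 × O (charge -1): no H
  Total hydrogens = 11.
Net charge -1.
Molecular formula: C8H11BrIO2-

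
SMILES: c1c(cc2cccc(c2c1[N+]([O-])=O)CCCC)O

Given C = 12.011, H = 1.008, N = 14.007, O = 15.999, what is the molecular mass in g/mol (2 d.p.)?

Molecular formula: C14H15NO3.
M = 14×12.011 + 15×1.008 + 1×14.007 + 3×15.999 = 245.28 g/mol.

245.28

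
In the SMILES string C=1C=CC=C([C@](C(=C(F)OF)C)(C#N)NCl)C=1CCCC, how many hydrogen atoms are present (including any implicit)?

17

Hydrogens are implicit in SMILES; fill each atom to its normal valence:
  4 × C (aromatic): 1 H each → 4
  4 × C: no H
  3 × C: 2 H each → 6
  2 × C: 3 H each → 6
  2 × C (aromatic): no H
  2 × F: no H
  1 × Cl: no H
  1 × N: 1 H
  1 × N: no H
  1 × O: no H
  Total hydrogens = 17.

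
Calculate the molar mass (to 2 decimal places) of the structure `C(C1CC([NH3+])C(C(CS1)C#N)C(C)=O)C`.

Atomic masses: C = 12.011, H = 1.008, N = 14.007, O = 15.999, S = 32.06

227.35

Molecular formula: C11H19N2OS+.
M = 11×12.011 + 19×1.008 + 2×14.007 + 1×15.999 + 1×32.06 = 227.35 g/mol.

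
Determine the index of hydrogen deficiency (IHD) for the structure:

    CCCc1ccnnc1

Molecular formula from the SMILES: C7H10N2.
DoU = (2C + 2 + N − H − X)/2 = (2·7 + 2 + 2 − 10 − 0)/2 = 8/2 = 4.
(Structurally: 1 ring(s) + 3 π bond(s) = 4.)

4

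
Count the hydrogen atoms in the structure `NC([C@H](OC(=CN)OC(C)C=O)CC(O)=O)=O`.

14

Hydrogens are implicit in SMILES; fill each atom to its normal valence:
  5 × O: no H
  4 × C: 1 H each → 4
  3 × C: no H
  2 × N: 2 H each → 4
  1 × C: 3 H
  1 × C: 2 H
  1 × O: 1 H
  Total hydrogens = 14.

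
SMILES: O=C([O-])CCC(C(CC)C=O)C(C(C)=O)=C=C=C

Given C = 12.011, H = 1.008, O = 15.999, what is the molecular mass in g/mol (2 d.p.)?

249.29

Molecular formula: C14H17O4-.
M = 14×12.011 + 17×1.008 + 4×15.999 = 249.29 g/mol.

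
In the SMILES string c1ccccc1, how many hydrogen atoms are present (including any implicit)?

Hydrogens are implicit in SMILES; fill each atom to its normal valence:
  6 × C (aromatic): 1 H each → 6
  Total hydrogens = 6.

6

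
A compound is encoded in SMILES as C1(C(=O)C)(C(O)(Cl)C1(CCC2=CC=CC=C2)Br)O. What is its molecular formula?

C13H14BrClO3

Heavy atoms from the SMILES: 1 Br, 13 C, 1 Cl, 3 O.
Implicit hydrogens by atom environment:
  5 × C (aromatic): 1 H each → 5
  4 × C: no H
  2 × C: 2 H each → 4
  2 × O: 1 H each → 2
  1 × Br: no H
  1 × C: 3 H
  1 × C (aromatic): no H
  1 × Cl: no H
  1 × O: no H
  Total hydrogens = 14.
Molecular formula: C13H14BrClO3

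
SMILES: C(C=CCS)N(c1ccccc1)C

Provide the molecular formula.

C11H15NS

Heavy atoms from the SMILES: 11 C, 1 N, 1 S.
Implicit hydrogens by atom environment:
  5 × C (aromatic): 1 H each → 5
  2 × C: 2 H each → 4
  2 × C: 1 H each → 2
  1 × C: 3 H
  1 × C (aromatic): no H
  1 × N: no H
  1 × S: 1 H
  Total hydrogens = 15.
Molecular formula: C11H15NS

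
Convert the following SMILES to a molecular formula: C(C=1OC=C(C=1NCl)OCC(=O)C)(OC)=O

Heavy atoms from the SMILES: 9 C, 1 Cl, 1 N, 5 O.
Implicit hydrogens by atom environment:
  4 × O: no H
  3 × C (aromatic): no H
  2 × C: 3 H each → 6
  2 × C: no H
  1 × C: 2 H
  1 × C (aromatic): 1 H
  1 × Cl: no H
  1 × N: 1 H
  1 × O (aromatic): no H
  Total hydrogens = 10.
Molecular formula: C9H10ClNO5

C9H10ClNO5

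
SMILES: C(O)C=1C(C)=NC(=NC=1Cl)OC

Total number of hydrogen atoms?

9

Hydrogens are implicit in SMILES; fill each atom to its normal valence:
  4 × C (aromatic): no H
  2 × C: 3 H each → 6
  2 × N (aromatic): no H
  1 × C: 2 H
  1 × Cl: no H
  1 × O: 1 H
  1 × O: no H
  Total hydrogens = 9.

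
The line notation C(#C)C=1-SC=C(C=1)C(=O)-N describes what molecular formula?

Heavy atoms from the SMILES: 7 C, 1 N, 1 O, 1 S.
Implicit hydrogens by atom environment:
  2 × C (aromatic): 1 H each → 2
  2 × C (aromatic): no H
  2 × C: no H
  1 × C: 1 H
  1 × N: 2 H
  1 × O: no H
  1 × S (aromatic): no H
  Total hydrogens = 5.
Molecular formula: C7H5NOS

C7H5NOS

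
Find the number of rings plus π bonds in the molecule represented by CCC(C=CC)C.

1

Molecular formula from the SMILES: C7H14.
DoU = (2C + 2 + N − H − X)/2 = (2·7 + 2 + 0 − 14 − 0)/2 = 2/2 = 1.
(Structurally: 0 ring(s) + 1 π bond(s) = 1.)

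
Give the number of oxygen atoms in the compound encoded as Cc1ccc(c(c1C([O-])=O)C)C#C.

2

The symbol for oxygen appears 2 times in the SMILES.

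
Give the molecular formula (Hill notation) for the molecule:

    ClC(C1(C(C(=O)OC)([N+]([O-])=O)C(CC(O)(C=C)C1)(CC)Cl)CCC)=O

Heavy atoms from the SMILES: 16 C, 2 Cl, 1 N, 6 O.
Implicit hydrogens by atom environment:
  6 × C: 2 H each → 12
  6 × C: no H
  4 × O: no H
  3 × C: 3 H each → 9
  2 × Cl: no H
  1 × C: 1 H
  1 × N (charge +1): no H
  1 × O: 1 H
  1 × O (charge -1): no H
  Total hydrogens = 23.
Molecular formula: C16H23Cl2NO6

C16H23Cl2NO6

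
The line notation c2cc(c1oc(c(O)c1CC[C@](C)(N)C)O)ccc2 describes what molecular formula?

C15H19NO3

Heavy atoms from the SMILES: 15 C, 1 N, 3 O.
Implicit hydrogens by atom environment:
  5 × C (aromatic): 1 H each → 5
  5 × C (aromatic): no H
  2 × C: 3 H each → 6
  2 × C: 2 H each → 4
  2 × O: 1 H each → 2
  1 × C: no H
  1 × N: 2 H
  1 × O (aromatic): no H
  Total hydrogens = 19.
Molecular formula: C15H19NO3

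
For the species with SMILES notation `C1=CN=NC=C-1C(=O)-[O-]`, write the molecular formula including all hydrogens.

Heavy atoms from the SMILES: 5 C, 2 N, 2 O.
Implicit hydrogens by atom environment:
  3 × C (aromatic): 1 H each → 3
  2 × N (aromatic): no H
  1 × C (aromatic): no H
  1 × C: no H
  1 × O: no H
  1 × O (charge -1): no H
  Total hydrogens = 3.
Net charge -1.
Molecular formula: C5H3N2O2-

C5H3N2O2-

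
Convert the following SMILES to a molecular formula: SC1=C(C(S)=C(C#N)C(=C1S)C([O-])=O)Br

Heavy atoms from the SMILES: 1 Br, 8 C, 1 N, 2 O, 3 S.
Implicit hydrogens by atom environment:
  6 × C (aromatic): no H
  3 × S: 1 H each → 3
  2 × C: no H
  1 × Br: no H
  1 × N: no H
  1 × O: no H
  1 × O (charge -1): no H
  Total hydrogens = 3.
Net charge -1.
Molecular formula: C8H3BrNO2S3-

C8H3BrNO2S3-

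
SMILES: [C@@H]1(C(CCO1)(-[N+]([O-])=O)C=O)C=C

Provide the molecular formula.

C7H9NO4

Heavy atoms from the SMILES: 7 C, 1 N, 4 O.
Implicit hydrogens by atom environment:
  3 × C: 2 H each → 6
  3 × C: 1 H each → 3
  3 × O: no H
  1 × C: no H
  1 × N (charge +1): no H
  1 × O (charge -1): no H
  Total hydrogens = 9.
Molecular formula: C7H9NO4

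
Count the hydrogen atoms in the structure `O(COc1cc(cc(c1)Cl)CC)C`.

13

Hydrogens are implicit in SMILES; fill each atom to its normal valence:
  3 × C (aromatic): 1 H each → 3
  3 × C (aromatic): no H
  2 × C: 3 H each → 6
  2 × C: 2 H each → 4
  2 × O: no H
  1 × Cl: no H
  Total hydrogens = 13.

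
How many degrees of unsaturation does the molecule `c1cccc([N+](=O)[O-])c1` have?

Molecular formula from the SMILES: C6H5NO2.
DoU = (2C + 2 + N − H − X)/2 = (2·6 + 2 + 1 − 5 − 0)/2 = 10/2 = 5.
(Structurally: 1 ring(s) + 4 π bond(s) = 5.)

5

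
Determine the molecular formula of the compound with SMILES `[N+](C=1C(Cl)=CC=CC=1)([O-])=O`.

C6H4ClNO2

Heavy atoms from the SMILES: 6 C, 1 Cl, 1 N, 2 O.
Implicit hydrogens by atom environment:
  4 × C (aromatic): 1 H each → 4
  2 × C (aromatic): no H
  1 × Cl: no H
  1 × N (charge +1): no H
  1 × O: no H
  1 × O (charge -1): no H
  Total hydrogens = 4.
Molecular formula: C6H4ClNO2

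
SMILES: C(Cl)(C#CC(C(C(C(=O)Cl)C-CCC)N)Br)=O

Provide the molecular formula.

C11H14BrCl2NO2

Heavy atoms from the SMILES: 1 Br, 11 C, 2 Cl, 1 N, 2 O.
Implicit hydrogens by atom environment:
  4 × C: no H
  3 × C: 2 H each → 6
  3 × C: 1 H each → 3
  2 × Cl: no H
  2 × O: no H
  1 × Br: no H
  1 × C: 3 H
  1 × N: 2 H
  Total hydrogens = 14.
Molecular formula: C11H14BrCl2NO2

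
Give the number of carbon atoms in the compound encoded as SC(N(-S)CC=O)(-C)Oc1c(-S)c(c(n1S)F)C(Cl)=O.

9

The symbol for carbon appears 9 times in the SMILES. Lowercase c denotes aromatic carbon and counts toward C.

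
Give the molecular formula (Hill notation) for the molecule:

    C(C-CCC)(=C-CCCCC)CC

Heavy atoms from the SMILES: 13 C.
Implicit hydrogens by atom environment:
  8 × C: 2 H each → 16
  3 × C: 3 H each → 9
  1 × C: 1 H
  1 × C: no H
  Total hydrogens = 26.
Molecular formula: C13H26

C13H26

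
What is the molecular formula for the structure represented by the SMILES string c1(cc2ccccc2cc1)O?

Heavy atoms from the SMILES: 10 C, 1 O.
Implicit hydrogens by atom environment:
  7 × C (aromatic): 1 H each → 7
  3 × C (aromatic): no H
  1 × O: 1 H
  Total hydrogens = 8.
Molecular formula: C10H8O

C10H8O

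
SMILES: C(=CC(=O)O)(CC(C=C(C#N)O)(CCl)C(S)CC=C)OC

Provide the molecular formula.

C14H18ClNO4S

Heavy atoms from the SMILES: 14 C, 1 Cl, 1 N, 4 O, 1 S.
Implicit hydrogens by atom environment:
  5 × C: no H
  4 × C: 2 H each → 8
  4 × C: 1 H each → 4
  2 × O: 1 H each → 2
  2 × O: no H
  1 × C: 3 H
  1 × Cl: no H
  1 × N: no H
  1 × S: 1 H
  Total hydrogens = 18.
Molecular formula: C14H18ClNO4S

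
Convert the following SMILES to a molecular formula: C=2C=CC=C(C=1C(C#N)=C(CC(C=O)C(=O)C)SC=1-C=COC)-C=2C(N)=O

Heavy atoms from the SMILES: 20 C, 2 N, 4 O, 1 S.
Implicit hydrogens by atom environment:
  6 × C (aromatic): no H
  4 × C (aromatic): 1 H each → 4
  4 × C: 1 H each → 4
  4 × O: no H
  3 × C: no H
  2 × C: 3 H each → 6
  1 × C: 2 H
  1 × N: 2 H
  1 × N: no H
  1 × S (aromatic): no H
  Total hydrogens = 18.
Molecular formula: C20H18N2O4S

C20H18N2O4S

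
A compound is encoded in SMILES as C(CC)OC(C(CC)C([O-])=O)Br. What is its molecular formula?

Heavy atoms from the SMILES: 1 Br, 8 C, 3 O.
Implicit hydrogens by atom environment:
  3 × C: 2 H each → 6
  2 × C: 3 H each → 6
  2 × C: 1 H each → 2
  2 × O: no H
  1 × Br: no H
  1 × C: no H
  1 × O (charge -1): no H
  Total hydrogens = 14.
Net charge -1.
Molecular formula: C8H14BrO3-

C8H14BrO3-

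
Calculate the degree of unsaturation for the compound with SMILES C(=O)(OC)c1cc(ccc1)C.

5

Molecular formula from the SMILES: C9H10O2.
DoU = (2C + 2 + N − H − X)/2 = (2·9 + 2 + 0 − 10 − 0)/2 = 10/2 = 5.
(Structurally: 1 ring(s) + 4 π bond(s) = 5.)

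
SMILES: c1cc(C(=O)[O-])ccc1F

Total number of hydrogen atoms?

Hydrogens are implicit in SMILES; fill each atom to its normal valence:
  4 × C (aromatic): 1 H each → 4
  2 × C (aromatic): no H
  1 × C: no H
  1 × F: no H
  1 × O: no H
  1 × O (charge -1): no H
  Total hydrogens = 4.

4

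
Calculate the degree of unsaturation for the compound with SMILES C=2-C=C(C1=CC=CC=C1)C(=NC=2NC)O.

Molecular formula from the SMILES: C12H12N2O.
DoU = (2C + 2 + N − H − X)/2 = (2·12 + 2 + 2 − 12 − 0)/2 = 16/2 = 8.
(Structurally: 2 ring(s) + 6 π bond(s) = 8.)

8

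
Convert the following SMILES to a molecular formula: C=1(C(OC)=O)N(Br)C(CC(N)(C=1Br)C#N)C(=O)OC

C10H11Br2N3O4

Heavy atoms from the SMILES: 2 Br, 10 C, 3 N, 4 O.
Implicit hydrogens by atom environment:
  6 × C: no H
  4 × O: no H
  2 × Br: no H
  2 × C: 3 H each → 6
  2 × N: no H
  1 × C: 2 H
  1 × C: 1 H
  1 × N: 2 H
  Total hydrogens = 11.
Molecular formula: C10H11Br2N3O4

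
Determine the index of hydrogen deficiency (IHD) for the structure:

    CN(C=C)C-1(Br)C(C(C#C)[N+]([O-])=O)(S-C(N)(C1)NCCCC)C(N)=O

6

Molecular formula from the SMILES: C15H24BrN5O3S.
DoU = (2C + 2 + N − H − X)/2 = (2·15 + 2 + 5 − 24 − 1)/2 = 12/2 = 6.
(Structurally: 1 ring(s) + 5 π bond(s) = 6.)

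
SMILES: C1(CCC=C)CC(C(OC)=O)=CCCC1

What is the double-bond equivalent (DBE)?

Molecular formula from the SMILES: C13H20O2.
DoU = (2C + 2 + N − H − X)/2 = (2·13 + 2 + 0 − 20 − 0)/2 = 8/2 = 4.
(Structurally: 1 ring(s) + 3 π bond(s) = 4.)

4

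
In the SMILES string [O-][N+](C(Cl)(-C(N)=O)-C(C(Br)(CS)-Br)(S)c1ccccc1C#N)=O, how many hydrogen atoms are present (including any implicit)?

10

Hydrogens are implicit in SMILES; fill each atom to its normal valence:
  5 × C: no H
  4 × C (aromatic): 1 H each → 4
  2 × Br: no H
  2 × C (aromatic): no H
  2 × O: no H
  2 × S: 1 H each → 2
  1 × C: 2 H
  1 × Cl: no H
  1 × N: 2 H
  1 × N: no H
  1 × N (charge +1): no H
  1 × O (charge -1): no H
  Total hydrogens = 10.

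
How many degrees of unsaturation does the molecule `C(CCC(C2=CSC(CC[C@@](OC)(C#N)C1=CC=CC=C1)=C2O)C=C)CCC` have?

10

Molecular formula from the SMILES: C24H31NO2S.
DoU = (2C + 2 + N − H − X)/2 = (2·24 + 2 + 1 − 31 − 0)/2 = 20/2 = 10.
(Structurally: 2 ring(s) + 8 π bond(s) = 10.)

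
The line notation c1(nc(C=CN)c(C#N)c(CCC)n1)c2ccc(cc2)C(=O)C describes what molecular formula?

C18H18N4O

Heavy atoms from the SMILES: 18 C, 4 N, 1 O.
Implicit hydrogens by atom environment:
  6 × C (aromatic): no H
  4 × C (aromatic): 1 H each → 4
  2 × C: 3 H each → 6
  2 × C: 2 H each → 4
  2 × C: 1 H each → 2
  2 × C: no H
  2 × N (aromatic): no H
  1 × N: 2 H
  1 × N: no H
  1 × O: no H
  Total hydrogens = 18.
Molecular formula: C18H18N4O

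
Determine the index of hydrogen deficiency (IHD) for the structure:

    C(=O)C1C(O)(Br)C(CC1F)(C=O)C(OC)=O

4

Molecular formula from the SMILES: C9H10BrFO5.
DoU = (2C + 2 + N − H − X)/2 = (2·9 + 2 + 0 − 10 − 2)/2 = 8/2 = 4.
(Structurally: 1 ring(s) + 3 π bond(s) = 4.)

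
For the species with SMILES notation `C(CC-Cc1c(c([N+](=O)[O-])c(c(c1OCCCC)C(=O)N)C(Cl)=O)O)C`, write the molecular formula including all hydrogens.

Heavy atoms from the SMILES: 17 C, 1 Cl, 2 N, 6 O.
Implicit hydrogens by atom environment:
  7 × C: 2 H each → 14
  6 × C (aromatic): no H
  4 × O: no H
  2 × C: 3 H each → 6
  2 × C: no H
  1 × Cl: no H
  1 × N: 2 H
  1 × N (charge +1): no H
  1 × O: 1 H
  1 × O (charge -1): no H
  Total hydrogens = 23.
Molecular formula: C17H23ClN2O6

C17H23ClN2O6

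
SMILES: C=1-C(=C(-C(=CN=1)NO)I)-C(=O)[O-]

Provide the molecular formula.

Heavy atoms from the SMILES: 6 C, 1 I, 2 N, 3 O.
Implicit hydrogens by atom environment:
  3 × C (aromatic): no H
  2 × C (aromatic): 1 H each → 2
  1 × C: no H
  1 × I: no H
  1 × N: 1 H
  1 × N (aromatic): no H
  1 × O: 1 H
  1 × O: no H
  1 × O (charge -1): no H
  Total hydrogens = 4.
Net charge -1.
Molecular formula: C6H4IN2O3-

C6H4IN2O3-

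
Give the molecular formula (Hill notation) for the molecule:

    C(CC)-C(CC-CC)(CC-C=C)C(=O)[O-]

C13H23O2-

Heavy atoms from the SMILES: 13 C, 2 O.
Implicit hydrogens by atom environment:
  8 × C: 2 H each → 16
  2 × C: 3 H each → 6
  2 × C: no H
  1 × C: 1 H
  1 × O: no H
  1 × O (charge -1): no H
  Total hydrogens = 23.
Net charge -1.
Molecular formula: C13H23O2-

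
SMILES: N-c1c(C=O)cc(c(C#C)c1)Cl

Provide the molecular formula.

C9H6ClNO

Heavy atoms from the SMILES: 9 C, 1 Cl, 1 N, 1 O.
Implicit hydrogens by atom environment:
  4 × C (aromatic): no H
  2 × C (aromatic): 1 H each → 2
  2 × C: 1 H each → 2
  1 × C: no H
  1 × Cl: no H
  1 × N: 2 H
  1 × O: no H
  Total hydrogens = 6.
Molecular formula: C9H6ClNO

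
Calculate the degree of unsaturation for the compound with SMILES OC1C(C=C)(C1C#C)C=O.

5

Molecular formula from the SMILES: C8H8O2.
DoU = (2C + 2 + N − H − X)/2 = (2·8 + 2 + 0 − 8 − 0)/2 = 10/2 = 5.
(Structurally: 1 ring(s) + 4 π bond(s) = 5.)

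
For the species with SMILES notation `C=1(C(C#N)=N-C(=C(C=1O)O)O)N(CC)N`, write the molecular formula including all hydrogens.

Heavy atoms from the SMILES: 8 C, 4 N, 3 O.
Implicit hydrogens by atom environment:
  5 × C (aromatic): no H
  3 × O: 1 H each → 3
  2 × N: no H
  1 × C: 3 H
  1 × C: 2 H
  1 × C: no H
  1 × N: 2 H
  1 × N (aromatic): no H
  Total hydrogens = 10.
Molecular formula: C8H10N4O3

C8H10N4O3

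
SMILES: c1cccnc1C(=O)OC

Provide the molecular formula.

Heavy atoms from the SMILES: 7 C, 1 N, 2 O.
Implicit hydrogens by atom environment:
  4 × C (aromatic): 1 H each → 4
  2 × O: no H
  1 × C: 3 H
  1 × C (aromatic): no H
  1 × C: no H
  1 × N (aromatic): no H
  Total hydrogens = 7.
Molecular formula: C7H7NO2

C7H7NO2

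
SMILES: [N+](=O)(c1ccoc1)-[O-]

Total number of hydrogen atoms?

Hydrogens are implicit in SMILES; fill each atom to its normal valence:
  3 × C (aromatic): 1 H each → 3
  1 × C (aromatic): no H
  1 × N (charge +1): no H
  1 × O (aromatic): no H
  1 × O: no H
  1 × O (charge -1): no H
  Total hydrogens = 3.

3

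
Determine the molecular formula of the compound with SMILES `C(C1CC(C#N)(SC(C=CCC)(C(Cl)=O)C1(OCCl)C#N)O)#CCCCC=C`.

Heavy atoms from the SMILES: 20 C, 2 Cl, 2 N, 3 O, 1 S.
Implicit hydrogens by atom environment:
  8 × C: no H
  7 × C: 2 H each → 14
  4 × C: 1 H each → 4
  2 × Cl: no H
  2 × N: no H
  2 × O: no H
  1 × C: 3 H
  1 × O: 1 H
  1 × S: no H
  Total hydrogens = 22.
Molecular formula: C20H22Cl2N2O3S

C20H22Cl2N2O3S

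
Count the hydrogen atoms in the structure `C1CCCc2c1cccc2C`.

14

Hydrogens are implicit in SMILES; fill each atom to its normal valence:
  4 × C: 2 H each → 8
  3 × C (aromatic): 1 H each → 3
  3 × C (aromatic): no H
  1 × C: 3 H
  Total hydrogens = 14.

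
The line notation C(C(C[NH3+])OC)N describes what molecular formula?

C4H13N2O+

Heavy atoms from the SMILES: 4 C, 2 N, 1 O.
Implicit hydrogens by atom environment:
  2 × C: 2 H each → 4
  1 × C: 3 H
  1 × C: 1 H
  1 × N (charge +1): 3 H
  1 × N: 2 H
  1 × O: no H
  Total hydrogens = 13.
Net charge +1.
Molecular formula: C4H13N2O+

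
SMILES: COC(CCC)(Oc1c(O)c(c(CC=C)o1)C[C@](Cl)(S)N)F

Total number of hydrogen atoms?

21

Hydrogens are implicit in SMILES; fill each atom to its normal valence:
  5 × C: 2 H each → 10
  4 × C (aromatic): no H
  2 × C: 3 H each → 6
  2 × C: no H
  2 × O: no H
  1 × C: 1 H
  1 × Cl: no H
  1 × F: no H
  1 × N: 2 H
  1 × O: 1 H
  1 × O (aromatic): no H
  1 × S: 1 H
  Total hydrogens = 21.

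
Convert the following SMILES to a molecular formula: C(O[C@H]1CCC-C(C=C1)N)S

Heavy atoms from the SMILES: 8 C, 1 N, 1 O, 1 S.
Implicit hydrogens by atom environment:
  4 × C: 2 H each → 8
  4 × C: 1 H each → 4
  1 × N: 2 H
  1 × O: no H
  1 × S: 1 H
  Total hydrogens = 15.
Molecular formula: C8H15NOS

C8H15NOS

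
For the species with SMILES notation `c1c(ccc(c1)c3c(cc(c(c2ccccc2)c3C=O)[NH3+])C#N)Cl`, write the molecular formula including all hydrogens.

C20H14ClN2O+

Heavy atoms from the SMILES: 20 C, 1 Cl, 2 N, 1 O.
Implicit hydrogens by atom environment:
  10 × C (aromatic): 1 H each → 10
  8 × C (aromatic): no H
  1 × C: 1 H
  1 × C: no H
  1 × Cl: no H
  1 × N (charge +1): 3 H
  1 × N: no H
  1 × O: no H
  Total hydrogens = 14.
Net charge +1.
Molecular formula: C20H14ClN2O+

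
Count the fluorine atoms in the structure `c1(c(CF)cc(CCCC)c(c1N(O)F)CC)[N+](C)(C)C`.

The symbol for fluorine appears 2 times in the SMILES.

2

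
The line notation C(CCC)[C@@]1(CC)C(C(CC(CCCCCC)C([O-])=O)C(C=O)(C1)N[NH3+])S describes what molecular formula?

C21H40N2O3S

Heavy atoms from the SMILES: 21 C, 2 N, 3 O, 1 S.
Implicit hydrogens by atom environment:
  11 × C: 2 H each → 22
  4 × C: 1 H each → 4
  3 × C: 3 H each → 9
  3 × C: no H
  2 × O: no H
  1 × N (charge +1): 3 H
  1 × N: 1 H
  1 × O (charge -1): no H
  1 × S: 1 H
  Total hydrogens = 40.
Molecular formula: C21H40N2O3S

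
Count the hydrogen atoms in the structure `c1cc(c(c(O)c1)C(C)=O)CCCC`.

16

Hydrogens are implicit in SMILES; fill each atom to its normal valence:
  3 × C: 2 H each → 6
  3 × C (aromatic): 1 H each → 3
  3 × C (aromatic): no H
  2 × C: 3 H each → 6
  1 × C: no H
  1 × O: 1 H
  1 × O: no H
  Total hydrogens = 16.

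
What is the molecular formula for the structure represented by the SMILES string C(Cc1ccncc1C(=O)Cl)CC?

C10H12ClNO

Heavy atoms from the SMILES: 10 C, 1 Cl, 1 N, 1 O.
Implicit hydrogens by atom environment:
  3 × C: 2 H each → 6
  3 × C (aromatic): 1 H each → 3
  2 × C (aromatic): no H
  1 × C: 3 H
  1 × C: no H
  1 × Cl: no H
  1 × N (aromatic): no H
  1 × O: no H
  Total hydrogens = 12.
Molecular formula: C10H12ClNO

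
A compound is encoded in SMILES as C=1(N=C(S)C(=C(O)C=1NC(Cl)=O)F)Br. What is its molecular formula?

Heavy atoms from the SMILES: 1 Br, 6 C, 1 Cl, 1 F, 2 N, 2 O, 1 S.
Implicit hydrogens by atom environment:
  5 × C (aromatic): no H
  1 × Br: no H
  1 × C: no H
  1 × Cl: no H
  1 × F: no H
  1 × N: 1 H
  1 × N (aromatic): no H
  1 × O: 1 H
  1 × O: no H
  1 × S: 1 H
  Total hydrogens = 3.
Molecular formula: C6H3BrClFN2O2S

C6H3BrClFN2O2S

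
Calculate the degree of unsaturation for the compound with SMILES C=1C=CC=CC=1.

4

Molecular formula from the SMILES: C6H6.
DoU = (2C + 2 + N − H − X)/2 = (2·6 + 2 + 0 − 6 − 0)/2 = 8/2 = 4.
(Structurally: 1 ring(s) + 3 π bond(s) = 4.)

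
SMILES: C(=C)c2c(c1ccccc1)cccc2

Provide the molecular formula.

Heavy atoms from the SMILES: 14 C.
Implicit hydrogens by atom environment:
  9 × C (aromatic): 1 H each → 9
  3 × C (aromatic): no H
  1 × C: 2 H
  1 × C: 1 H
  Total hydrogens = 12.
Molecular formula: C14H12

C14H12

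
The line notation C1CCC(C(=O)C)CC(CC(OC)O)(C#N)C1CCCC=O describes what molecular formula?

C17H27NO4

Heavy atoms from the SMILES: 17 C, 1 N, 4 O.
Implicit hydrogens by atom environment:
  8 × C: 2 H each → 16
  4 × C: 1 H each → 4
  3 × C: no H
  3 × O: no H
  2 × C: 3 H each → 6
  1 × N: no H
  1 × O: 1 H
  Total hydrogens = 27.
Molecular formula: C17H27NO4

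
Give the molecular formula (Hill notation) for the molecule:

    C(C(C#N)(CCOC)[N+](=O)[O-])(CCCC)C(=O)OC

C12H20N2O5

Heavy atoms from the SMILES: 12 C, 2 N, 5 O.
Implicit hydrogens by atom environment:
  5 × C: 2 H each → 10
  4 × O: no H
  3 × C: 3 H each → 9
  3 × C: no H
  1 × C: 1 H
  1 × N: no H
  1 × N (charge +1): no H
  1 × O (charge -1): no H
  Total hydrogens = 20.
Molecular formula: C12H20N2O5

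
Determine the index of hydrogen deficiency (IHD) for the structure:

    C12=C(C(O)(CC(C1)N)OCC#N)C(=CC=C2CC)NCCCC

Molecular formula from the SMILES: C18H27N3O2.
DoU = (2C + 2 + N − H − X)/2 = (2·18 + 2 + 3 − 27 − 0)/2 = 14/2 = 7.
(Structurally: 2 ring(s) + 5 π bond(s) = 7.)

7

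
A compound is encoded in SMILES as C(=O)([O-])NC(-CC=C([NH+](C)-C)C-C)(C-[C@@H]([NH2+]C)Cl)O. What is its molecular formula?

C12H25ClN3O3+

Heavy atoms from the SMILES: 12 C, 1 Cl, 3 N, 3 O.
Implicit hydrogens by atom environment:
  4 × C: 3 H each → 12
  3 × C: 2 H each → 6
  3 × C: no H
  2 × C: 1 H each → 2
  1 × Cl: no H
  1 × N (charge +1): 2 H
  1 × N: 1 H
  1 × N (charge +1): 1 H
  1 × O: 1 H
  1 × O: no H
  1 × O (charge -1): no H
  Total hydrogens = 25.
Net charge +1.
Molecular formula: C12H25ClN3O3+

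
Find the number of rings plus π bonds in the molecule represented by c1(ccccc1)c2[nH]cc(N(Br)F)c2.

7

Molecular formula from the SMILES: C10H8BrFN2.
DoU = (2C + 2 + N − H − X)/2 = (2·10 + 2 + 2 − 8 − 2)/2 = 14/2 = 7.
(Structurally: 2 ring(s) + 5 π bond(s) = 7.)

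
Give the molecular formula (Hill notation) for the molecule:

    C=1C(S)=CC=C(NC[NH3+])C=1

Heavy atoms from the SMILES: 7 C, 2 N, 1 S.
Implicit hydrogens by atom environment:
  4 × C (aromatic): 1 H each → 4
  2 × C (aromatic): no H
  1 × C: 2 H
  1 × N (charge +1): 3 H
  1 × N: 1 H
  1 × S: 1 H
  Total hydrogens = 11.
Net charge +1.
Molecular formula: C7H11N2S+

C7H11N2S+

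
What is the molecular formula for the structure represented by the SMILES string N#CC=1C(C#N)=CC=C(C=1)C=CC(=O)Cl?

C11H5ClN2O

Heavy atoms from the SMILES: 11 C, 1 Cl, 2 N, 1 O.
Implicit hydrogens by atom environment:
  3 × C (aromatic): 1 H each → 3
  3 × C (aromatic): no H
  3 × C: no H
  2 × C: 1 H each → 2
  2 × N: no H
  1 × Cl: no H
  1 × O: no H
  Total hydrogens = 5.
Molecular formula: C11H5ClN2O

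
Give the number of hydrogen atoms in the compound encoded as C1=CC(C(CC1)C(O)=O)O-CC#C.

Hydrogens are implicit in SMILES; fill each atom to its normal valence:
  5 × C: 1 H each → 5
  3 × C: 2 H each → 6
  2 × C: no H
  2 × O: no H
  1 × O: 1 H
  Total hydrogens = 12.

12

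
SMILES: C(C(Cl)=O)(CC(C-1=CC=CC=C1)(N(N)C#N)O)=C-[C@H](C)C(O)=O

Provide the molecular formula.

Heavy atoms from the SMILES: 15 C, 1 Cl, 3 N, 4 O.
Implicit hydrogens by atom environment:
  5 × C (aromatic): 1 H each → 5
  5 × C: no H
  2 × C: 1 H each → 2
  2 × N: no H
  2 × O: 1 H each → 2
  2 × O: no H
  1 × C: 3 H
  1 × C: 2 H
  1 × C (aromatic): no H
  1 × Cl: no H
  1 × N: 2 H
  Total hydrogens = 16.
Molecular formula: C15H16ClN3O4

C15H16ClN3O4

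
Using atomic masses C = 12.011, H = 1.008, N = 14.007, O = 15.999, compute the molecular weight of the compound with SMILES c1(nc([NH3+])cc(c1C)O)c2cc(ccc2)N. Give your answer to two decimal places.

216.26

Molecular formula: C12H14N3O+.
M = 12×12.011 + 14×1.008 + 3×14.007 + 1×15.999 = 216.26 g/mol.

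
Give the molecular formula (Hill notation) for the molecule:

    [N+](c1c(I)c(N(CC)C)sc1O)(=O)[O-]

Heavy atoms from the SMILES: 7 C, 1 I, 2 N, 3 O, 1 S.
Implicit hydrogens by atom environment:
  4 × C (aromatic): no H
  2 × C: 3 H each → 6
  1 × C: 2 H
  1 × I: no H
  1 × N: no H
  1 × N (charge +1): no H
  1 × O: 1 H
  1 × O: no H
  1 × O (charge -1): no H
  1 × S (aromatic): no H
  Total hydrogens = 9.
Molecular formula: C7H9IN2O3S

C7H9IN2O3S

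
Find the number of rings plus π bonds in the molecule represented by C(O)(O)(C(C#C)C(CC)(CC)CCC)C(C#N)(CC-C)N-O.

Molecular formula from the SMILES: C17H30N2O3.
DoU = (2C + 2 + N − H − X)/2 = (2·17 + 2 + 2 − 30 − 0)/2 = 8/2 = 4.
(Structurally: 0 ring(s) + 4 π bond(s) = 4.)

4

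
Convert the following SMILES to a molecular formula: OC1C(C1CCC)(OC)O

Heavy atoms from the SMILES: 7 C, 3 O.
Implicit hydrogens by atom environment:
  2 × C: 3 H each → 6
  2 × C: 2 H each → 4
  2 × C: 1 H each → 2
  2 × O: 1 H each → 2
  1 × C: no H
  1 × O: no H
  Total hydrogens = 14.
Molecular formula: C7H14O3

C7H14O3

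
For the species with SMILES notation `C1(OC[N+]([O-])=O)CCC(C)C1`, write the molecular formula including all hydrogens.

Heavy atoms from the SMILES: 7 C, 1 N, 3 O.
Implicit hydrogens by atom environment:
  4 × C: 2 H each → 8
  2 × C: 1 H each → 2
  2 × O: no H
  1 × C: 3 H
  1 × N (charge +1): no H
  1 × O (charge -1): no H
  Total hydrogens = 13.
Molecular formula: C7H13NO3

C7H13NO3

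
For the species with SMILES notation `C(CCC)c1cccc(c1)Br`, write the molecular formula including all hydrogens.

Heavy atoms from the SMILES: 1 Br, 10 C.
Implicit hydrogens by atom environment:
  4 × C (aromatic): 1 H each → 4
  3 × C: 2 H each → 6
  2 × C (aromatic): no H
  1 × Br: no H
  1 × C: 3 H
  Total hydrogens = 13.
Molecular formula: C10H13Br

C10H13Br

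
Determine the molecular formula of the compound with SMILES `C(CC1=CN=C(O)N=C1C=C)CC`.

Heavy atoms from the SMILES: 10 C, 2 N, 1 O.
Implicit hydrogens by atom environment:
  4 × C: 2 H each → 8
  3 × C (aromatic): no H
  2 × N (aromatic): no H
  1 × C: 3 H
  1 × C (aromatic): 1 H
  1 × C: 1 H
  1 × O: 1 H
  Total hydrogens = 14.
Molecular formula: C10H14N2O

C10H14N2O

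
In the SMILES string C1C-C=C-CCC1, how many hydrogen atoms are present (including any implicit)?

Hydrogens are implicit in SMILES; fill each atom to its normal valence:
  5 × C: 2 H each → 10
  2 × C: 1 H each → 2
  Total hydrogens = 12.

12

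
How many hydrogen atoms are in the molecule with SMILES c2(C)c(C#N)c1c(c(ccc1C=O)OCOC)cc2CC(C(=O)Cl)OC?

18

Hydrogens are implicit in SMILES; fill each atom to its normal valence:
  7 × C (aromatic): no H
  5 × O: no H
  3 × C: 3 H each → 9
  3 × C (aromatic): 1 H each → 3
  2 × C: 2 H each → 4
  2 × C: 1 H each → 2
  2 × C: no H
  1 × Cl: no H
  1 × N: no H
  Total hydrogens = 18.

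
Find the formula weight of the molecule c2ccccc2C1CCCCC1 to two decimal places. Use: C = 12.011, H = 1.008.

160.26

Molecular formula: C12H16.
M = 12×12.011 + 16×1.008 = 160.26 g/mol.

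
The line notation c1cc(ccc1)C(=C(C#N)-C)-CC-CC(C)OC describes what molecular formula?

Heavy atoms from the SMILES: 16 C, 1 N, 1 O.
Implicit hydrogens by atom environment:
  5 × C (aromatic): 1 H each → 5
  3 × C: 3 H each → 9
  3 × C: 2 H each → 6
  3 × C: no H
  1 × C: 1 H
  1 × C (aromatic): no H
  1 × N: no H
  1 × O: no H
  Total hydrogens = 21.
Molecular formula: C16H21NO

C16H21NO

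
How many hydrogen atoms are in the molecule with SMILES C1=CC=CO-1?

Hydrogens are implicit in SMILES; fill each atom to its normal valence:
  4 × C (aromatic): 1 H each → 4
  1 × O (aromatic): no H
  Total hydrogens = 4.

4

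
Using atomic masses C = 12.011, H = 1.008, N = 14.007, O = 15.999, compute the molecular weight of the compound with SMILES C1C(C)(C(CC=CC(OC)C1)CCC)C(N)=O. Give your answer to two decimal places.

Molecular formula: C14H25NO2.
M = 14×12.011 + 25×1.008 + 1×14.007 + 2×15.999 = 239.36 g/mol.

239.36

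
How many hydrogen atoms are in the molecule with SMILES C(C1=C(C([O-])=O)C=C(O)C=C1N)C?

Hydrogens are implicit in SMILES; fill each atom to its normal valence:
  4 × C (aromatic): no H
  2 × C (aromatic): 1 H each → 2
  1 × C: 3 H
  1 × C: 2 H
  1 × C: no H
  1 × N: 2 H
  1 × O: 1 H
  1 × O: no H
  1 × O (charge -1): no H
  Total hydrogens = 10.

10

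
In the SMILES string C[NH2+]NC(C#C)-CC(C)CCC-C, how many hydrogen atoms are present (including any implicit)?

23

Hydrogens are implicit in SMILES; fill each atom to its normal valence:
  4 × C: 2 H each → 8
  3 × C: 3 H each → 9
  3 × C: 1 H each → 3
  1 × C: no H
  1 × N (charge +1): 2 H
  1 × N: 1 H
  Total hydrogens = 23.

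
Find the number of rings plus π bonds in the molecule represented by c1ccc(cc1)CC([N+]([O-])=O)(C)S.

Molecular formula from the SMILES: C9H11NO2S.
DoU = (2C + 2 + N − H − X)/2 = (2·9 + 2 + 1 − 11 − 0)/2 = 10/2 = 5.
(Structurally: 1 ring(s) + 4 π bond(s) = 5.)

5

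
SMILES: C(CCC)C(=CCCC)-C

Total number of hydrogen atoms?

Hydrogens are implicit in SMILES; fill each atom to its normal valence:
  5 × C: 2 H each → 10
  3 × C: 3 H each → 9
  1 × C: 1 H
  1 × C: no H
  Total hydrogens = 20.

20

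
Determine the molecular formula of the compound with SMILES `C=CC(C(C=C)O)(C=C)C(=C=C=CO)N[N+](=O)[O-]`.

C12H14N2O4

Heavy atoms from the SMILES: 12 C, 2 N, 4 O.
Implicit hydrogens by atom environment:
  5 × C: 1 H each → 5
  4 × C: no H
  3 × C: 2 H each → 6
  2 × O: 1 H each → 2
  1 × N: 1 H
  1 × N (charge +1): no H
  1 × O: no H
  1 × O (charge -1): no H
  Total hydrogens = 14.
Molecular formula: C12H14N2O4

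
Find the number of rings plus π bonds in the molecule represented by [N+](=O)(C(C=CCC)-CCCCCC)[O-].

Molecular formula from the SMILES: C11H21NO2.
DoU = (2C + 2 + N − H − X)/2 = (2·11 + 2 + 1 − 21 − 0)/2 = 4/2 = 2.
(Structurally: 0 ring(s) + 2 π bond(s) = 2.)

2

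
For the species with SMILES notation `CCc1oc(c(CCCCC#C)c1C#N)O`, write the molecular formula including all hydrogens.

Heavy atoms from the SMILES: 13 C, 1 N, 2 O.
Implicit hydrogens by atom environment:
  5 × C: 2 H each → 10
  4 × C (aromatic): no H
  2 × C: no H
  1 × C: 3 H
  1 × C: 1 H
  1 × N: no H
  1 × O: 1 H
  1 × O (aromatic): no H
  Total hydrogens = 15.
Molecular formula: C13H15NO2

C13H15NO2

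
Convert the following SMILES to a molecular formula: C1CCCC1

Heavy atoms from the SMILES: 5 C.
Implicit hydrogens by atom environment:
  5 × C: 2 H each → 10
  Total hydrogens = 10.
Molecular formula: C5H10

C5H10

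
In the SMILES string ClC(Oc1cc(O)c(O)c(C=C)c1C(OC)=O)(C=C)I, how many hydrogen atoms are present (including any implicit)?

Hydrogens are implicit in SMILES; fill each atom to its normal valence:
  5 × C (aromatic): no H
  3 × O: no H
  2 × C: 2 H each → 4
  2 × C: 1 H each → 2
  2 × C: no H
  2 × O: 1 H each → 2
  1 × C: 3 H
  1 × C (aromatic): 1 H
  1 × Cl: no H
  1 × I: no H
  Total hydrogens = 12.

12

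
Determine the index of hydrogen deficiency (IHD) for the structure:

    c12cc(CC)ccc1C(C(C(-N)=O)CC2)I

6

Molecular formula from the SMILES: C13H16INO.
DoU = (2C + 2 + N − H − X)/2 = (2·13 + 2 + 1 − 16 − 1)/2 = 12/2 = 6.
(Structurally: 2 ring(s) + 4 π bond(s) = 6.)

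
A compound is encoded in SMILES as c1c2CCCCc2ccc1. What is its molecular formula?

Heavy atoms from the SMILES: 10 C.
Implicit hydrogens by atom environment:
  4 × C: 2 H each → 8
  4 × C (aromatic): 1 H each → 4
  2 × C (aromatic): no H
  Total hydrogens = 12.
Molecular formula: C10H12

C10H12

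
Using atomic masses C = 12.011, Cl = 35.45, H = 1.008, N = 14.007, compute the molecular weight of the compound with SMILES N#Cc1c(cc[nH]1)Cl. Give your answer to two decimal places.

Molecular formula: C5H3ClN2.
M = 5×12.011 + 1×35.45 + 3×1.008 + 2×14.007 = 126.54 g/mol.

126.54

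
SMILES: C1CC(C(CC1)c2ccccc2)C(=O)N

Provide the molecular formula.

Heavy atoms from the SMILES: 13 C, 1 N, 1 O.
Implicit hydrogens by atom environment:
  5 × C (aromatic): 1 H each → 5
  4 × C: 2 H each → 8
  2 × C: 1 H each → 2
  1 × C: no H
  1 × C (aromatic): no H
  1 × N: 2 H
  1 × O: no H
  Total hydrogens = 17.
Molecular formula: C13H17NO

C13H17NO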